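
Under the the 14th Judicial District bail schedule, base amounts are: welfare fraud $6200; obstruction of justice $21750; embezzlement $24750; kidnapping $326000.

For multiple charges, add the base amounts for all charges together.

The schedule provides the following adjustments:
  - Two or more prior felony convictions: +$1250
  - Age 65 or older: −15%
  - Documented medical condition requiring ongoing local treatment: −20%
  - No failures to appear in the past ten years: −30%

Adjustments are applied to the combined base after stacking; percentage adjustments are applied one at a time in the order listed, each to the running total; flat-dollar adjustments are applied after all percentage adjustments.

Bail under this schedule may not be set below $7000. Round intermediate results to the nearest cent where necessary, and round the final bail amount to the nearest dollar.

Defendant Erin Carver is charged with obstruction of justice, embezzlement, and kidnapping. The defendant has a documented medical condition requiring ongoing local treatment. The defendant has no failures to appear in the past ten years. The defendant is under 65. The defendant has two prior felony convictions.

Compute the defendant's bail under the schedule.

$209850

Base amounts from the schedule: obstruction of justice $21750; embezzlement $24750; kidnapping $326000.
Stacking rule: sum of all bases. $21750 + $24750 + $326000 = $372500.
Documented medical condition requiring ongoing local treatment (−20%): $372500 × 0.8 = $298000.
No failures to appear in the past ten years (−30%): $298000 × 0.7 = $208600.
Two or more prior felony convictions (+$1250 flat): $208600 + $1250 = $209850.
$209850 is at or above the $7000 minimum.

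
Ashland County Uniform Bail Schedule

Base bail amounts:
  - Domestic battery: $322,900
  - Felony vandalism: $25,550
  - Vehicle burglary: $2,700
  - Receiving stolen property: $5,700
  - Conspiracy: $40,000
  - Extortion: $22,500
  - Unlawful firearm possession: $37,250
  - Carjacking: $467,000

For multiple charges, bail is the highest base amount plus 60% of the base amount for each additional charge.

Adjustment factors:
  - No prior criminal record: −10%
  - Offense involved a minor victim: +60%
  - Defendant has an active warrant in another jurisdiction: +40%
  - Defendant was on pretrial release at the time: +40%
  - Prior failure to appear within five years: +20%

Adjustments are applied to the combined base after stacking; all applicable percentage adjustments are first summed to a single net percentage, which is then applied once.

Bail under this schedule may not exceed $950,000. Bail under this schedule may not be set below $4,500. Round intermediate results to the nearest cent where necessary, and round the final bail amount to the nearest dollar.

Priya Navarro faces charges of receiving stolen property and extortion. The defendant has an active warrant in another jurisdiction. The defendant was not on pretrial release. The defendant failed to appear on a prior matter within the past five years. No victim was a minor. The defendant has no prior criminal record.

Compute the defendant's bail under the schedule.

Base amounts from the schedule: receiving stolen property $5,700; extortion $22,500.
Stacking rule: highest base plus 60% of each additional charge. Highest is extortion at $22,500. Additional: $5,700 × 60% = $3,420. Combined base = $22,500 + $3,420 = $25,920.
Net percentage adjustment: −10% +40% +20% = +50%. $25,920 × 1.5 = $38,880.
$38,880 is within the $950,000 maximum.
$38,880 is at or above the $4,500 minimum.

$38,880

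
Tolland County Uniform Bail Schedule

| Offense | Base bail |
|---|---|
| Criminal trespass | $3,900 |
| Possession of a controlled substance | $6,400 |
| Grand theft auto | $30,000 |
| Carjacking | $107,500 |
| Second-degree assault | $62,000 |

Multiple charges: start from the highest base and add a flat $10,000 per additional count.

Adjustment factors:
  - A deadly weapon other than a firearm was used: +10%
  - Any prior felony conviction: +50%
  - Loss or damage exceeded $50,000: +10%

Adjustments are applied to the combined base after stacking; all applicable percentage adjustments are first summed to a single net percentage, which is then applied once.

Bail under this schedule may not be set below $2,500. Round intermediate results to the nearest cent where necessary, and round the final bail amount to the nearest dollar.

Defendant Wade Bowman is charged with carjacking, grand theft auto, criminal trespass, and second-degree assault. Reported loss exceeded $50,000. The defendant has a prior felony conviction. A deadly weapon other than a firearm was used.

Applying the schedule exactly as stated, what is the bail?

$233,750

Base amounts from the schedule: carjacking $107,500; grand theft auto $30,000; criminal trespass $3,900; second-degree assault $62,000.
Stacking rule: highest base plus $10,000 per additional charge. Highest is carjacking at $107,500; 3 additional charges → +$30,000. Combined base = $137,500.
Net percentage adjustment: +10% +50% +10% = +70%. $137,500 × 1.7 = $233,750.
$233,750 is at or above the $2,500 minimum.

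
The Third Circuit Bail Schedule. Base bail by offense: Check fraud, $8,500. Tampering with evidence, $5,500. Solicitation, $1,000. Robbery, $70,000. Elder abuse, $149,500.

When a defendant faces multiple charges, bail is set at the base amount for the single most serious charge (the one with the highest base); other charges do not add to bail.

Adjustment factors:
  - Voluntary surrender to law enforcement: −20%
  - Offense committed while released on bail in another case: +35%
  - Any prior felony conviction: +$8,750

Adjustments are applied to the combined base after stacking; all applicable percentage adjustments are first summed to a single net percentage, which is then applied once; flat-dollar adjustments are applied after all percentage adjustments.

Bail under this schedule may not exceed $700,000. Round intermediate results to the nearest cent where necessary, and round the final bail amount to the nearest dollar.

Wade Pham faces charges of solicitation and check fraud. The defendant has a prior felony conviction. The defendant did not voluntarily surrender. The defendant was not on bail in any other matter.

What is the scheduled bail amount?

$17,250

Base amounts from the schedule: solicitation $1,000; check fraud $8,500.
Stacking rule: use the highest base only. Highest is check fraud at $8,500. Combined base = $8,500.
Any prior felony conviction (+$8,750 flat): $8,500 + $8,750 = $17,250.
$17,250 is within the $700,000 maximum.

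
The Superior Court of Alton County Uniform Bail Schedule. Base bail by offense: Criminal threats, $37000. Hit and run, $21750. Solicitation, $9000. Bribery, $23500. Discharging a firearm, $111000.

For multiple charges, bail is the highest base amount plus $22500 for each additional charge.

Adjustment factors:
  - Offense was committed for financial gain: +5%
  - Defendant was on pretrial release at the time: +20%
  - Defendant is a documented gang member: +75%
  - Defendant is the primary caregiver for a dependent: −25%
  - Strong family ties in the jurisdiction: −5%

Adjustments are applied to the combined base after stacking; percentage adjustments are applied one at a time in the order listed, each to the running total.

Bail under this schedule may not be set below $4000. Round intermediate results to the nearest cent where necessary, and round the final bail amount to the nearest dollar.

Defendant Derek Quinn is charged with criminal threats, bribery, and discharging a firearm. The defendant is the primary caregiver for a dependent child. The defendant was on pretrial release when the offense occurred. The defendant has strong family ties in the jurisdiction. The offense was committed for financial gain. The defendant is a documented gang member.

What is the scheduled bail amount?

$245086

Base amounts from the schedule: criminal threats $37000; bribery $23500; discharging a firearm $111000.
Stacking rule: highest base plus $22500 per additional charge. Highest is discharging a firearm at $111000; 2 additional charges → +$45000. Combined base = $156000.
Offense was committed for financial gain (+5%): $156000 × 1.05 = $163800.
Defendant was on pretrial release at the time (+20%): $163800 × 1.2 = $196560.
Defendant is a documented gang member (+75%): $196560 × 1.75 = $343980.
Defendant is the primary caregiver for a dependent (−25%): $343980 × 0.75 = $257985.
Strong family ties in the jurisdiction (−5%): $257985 × 0.95 = $245085.75.
$245085.75 is at or above the $4000 minimum.
Rounded to the nearest dollar: $245086.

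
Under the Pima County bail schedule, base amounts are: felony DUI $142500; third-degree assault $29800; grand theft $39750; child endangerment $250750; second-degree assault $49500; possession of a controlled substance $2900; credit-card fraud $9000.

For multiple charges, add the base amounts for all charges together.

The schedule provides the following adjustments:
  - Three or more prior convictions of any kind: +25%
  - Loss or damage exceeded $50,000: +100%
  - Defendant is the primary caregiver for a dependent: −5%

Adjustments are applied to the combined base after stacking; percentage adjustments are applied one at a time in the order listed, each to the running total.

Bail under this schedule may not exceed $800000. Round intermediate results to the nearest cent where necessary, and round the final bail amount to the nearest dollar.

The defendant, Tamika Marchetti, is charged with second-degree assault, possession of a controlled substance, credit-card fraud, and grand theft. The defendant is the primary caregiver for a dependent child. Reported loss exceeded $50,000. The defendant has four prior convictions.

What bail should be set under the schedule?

$240231

Base amounts from the schedule: second-degree assault $49500; possession of a controlled substance $2900; credit-card fraud $9000; grand theft $39750.
Stacking rule: sum of all bases. $49500 + $2900 + $9000 + $39750 = $101150.
Three or more prior convictions of any kind (+25%): $101150 × 1.25 = $126437.50.
Loss or damage exceeded $50,000 (+100%): $126437.50 × 2 = $252875.
Defendant is the primary caregiver for a dependent (−5%): $252875 × 0.95 = $240231.25.
$240231.25 is within the $800000 maximum.
Rounded to the nearest dollar: $240231.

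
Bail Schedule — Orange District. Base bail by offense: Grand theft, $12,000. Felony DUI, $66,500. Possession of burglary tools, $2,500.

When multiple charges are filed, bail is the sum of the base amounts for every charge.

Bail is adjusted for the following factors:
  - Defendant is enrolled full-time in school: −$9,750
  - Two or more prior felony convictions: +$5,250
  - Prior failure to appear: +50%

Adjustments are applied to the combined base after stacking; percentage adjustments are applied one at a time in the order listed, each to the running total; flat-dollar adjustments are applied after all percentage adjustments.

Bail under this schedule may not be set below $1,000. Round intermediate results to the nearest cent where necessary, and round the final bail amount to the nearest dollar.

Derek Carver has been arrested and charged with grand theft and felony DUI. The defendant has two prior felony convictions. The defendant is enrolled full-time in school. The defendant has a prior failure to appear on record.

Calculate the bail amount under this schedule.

$113,250

Base amounts from the schedule: grand theft $12,000; felony DUI $66,500.
Stacking rule: sum of all bases. $12,000 + $66,500 = $78,500.
Prior failure to appear (+50%): $78,500 × 1.5 = $117,750.
Defendant is enrolled full-time in school (−$9,750 flat): $117,750 − $9,750 = $108,000.
Two or more prior felony convictions (+$5,250 flat): $108,000 + $5,250 = $113,250.
$113,250 is at or above the $1,000 minimum.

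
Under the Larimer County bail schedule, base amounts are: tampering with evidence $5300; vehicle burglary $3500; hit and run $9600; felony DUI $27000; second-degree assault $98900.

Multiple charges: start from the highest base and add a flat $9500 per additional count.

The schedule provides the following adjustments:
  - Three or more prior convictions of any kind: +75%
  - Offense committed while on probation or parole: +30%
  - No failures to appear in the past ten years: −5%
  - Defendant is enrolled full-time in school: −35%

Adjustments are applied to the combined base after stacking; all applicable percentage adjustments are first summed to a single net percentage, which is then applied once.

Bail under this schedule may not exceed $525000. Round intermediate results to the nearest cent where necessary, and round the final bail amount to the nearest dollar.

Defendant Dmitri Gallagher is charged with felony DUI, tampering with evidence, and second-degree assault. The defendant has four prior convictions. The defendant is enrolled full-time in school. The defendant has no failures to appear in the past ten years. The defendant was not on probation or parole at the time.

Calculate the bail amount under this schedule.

Base amounts from the schedule: felony DUI $27000; tampering with evidence $5300; second-degree assault $98900.
Stacking rule: highest base plus $9500 per additional charge. Highest is second-degree assault at $98900; 2 additional charges → +$19000. Combined base = $117900.
Net percentage adjustment: +75% −5% −35% = +35%. $117900 × 1.35 = $159165.
$159165 is within the $525000 maximum.

$159165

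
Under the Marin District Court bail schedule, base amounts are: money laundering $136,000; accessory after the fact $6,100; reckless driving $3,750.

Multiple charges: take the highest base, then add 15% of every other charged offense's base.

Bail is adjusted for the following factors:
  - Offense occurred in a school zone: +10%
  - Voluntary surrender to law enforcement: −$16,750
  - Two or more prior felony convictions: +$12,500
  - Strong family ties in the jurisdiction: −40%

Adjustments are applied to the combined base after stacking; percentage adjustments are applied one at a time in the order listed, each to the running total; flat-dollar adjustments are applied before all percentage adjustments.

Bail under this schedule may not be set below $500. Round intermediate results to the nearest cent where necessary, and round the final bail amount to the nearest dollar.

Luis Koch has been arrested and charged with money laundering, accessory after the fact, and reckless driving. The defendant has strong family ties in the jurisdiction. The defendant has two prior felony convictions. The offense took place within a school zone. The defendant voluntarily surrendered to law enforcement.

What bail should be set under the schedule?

$87,930

Base amounts from the schedule: money laundering $136,000; accessory after the fact $6,100; reckless driving $3,750.
Stacking rule: highest base plus 15% of each additional charge. Highest is money laundering at $136,000. Additional: $6,100 × 15% = $915; $3,750 × 15% = $562.50. Combined base = $136,000 + $1,477.50 = $137,477.50.
Voluntary surrender to law enforcement (−$16,750 flat): $137,477.50 − $16,750 = $120,727.50.
Two or more prior felony convictions (+$12,500 flat): $120,727.50 + $12,500 = $133,227.50.
Offense occurred in a school zone (+10%): $133,227.50 × 1.1 = $146,550.25.
Strong family ties in the jurisdiction (−40%): $146,550.25 × 0.6 = $87,930.15.
$87,930.15 is at or above the $500 minimum.
Rounded to the nearest dollar: $87,930.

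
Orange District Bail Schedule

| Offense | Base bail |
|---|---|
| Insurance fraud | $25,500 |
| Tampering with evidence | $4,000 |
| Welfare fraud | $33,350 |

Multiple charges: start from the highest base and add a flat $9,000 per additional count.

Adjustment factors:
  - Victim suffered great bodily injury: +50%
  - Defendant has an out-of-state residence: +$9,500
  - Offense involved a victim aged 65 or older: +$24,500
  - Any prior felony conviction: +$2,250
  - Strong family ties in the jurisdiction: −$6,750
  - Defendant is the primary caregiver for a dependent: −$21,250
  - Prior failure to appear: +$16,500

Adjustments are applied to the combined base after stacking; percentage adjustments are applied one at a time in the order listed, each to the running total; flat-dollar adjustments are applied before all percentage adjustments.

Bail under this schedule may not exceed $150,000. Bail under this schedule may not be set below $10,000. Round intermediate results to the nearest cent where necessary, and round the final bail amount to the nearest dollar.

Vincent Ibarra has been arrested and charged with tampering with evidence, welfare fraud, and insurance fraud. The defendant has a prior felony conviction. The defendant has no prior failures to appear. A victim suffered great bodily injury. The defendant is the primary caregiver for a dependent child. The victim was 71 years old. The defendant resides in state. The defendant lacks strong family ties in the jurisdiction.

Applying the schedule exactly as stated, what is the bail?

$85,275

Base amounts from the schedule: tampering with evidence $4,000; welfare fraud $33,350; insurance fraud $25,500.
Stacking rule: highest base plus $9,000 per additional charge. Highest is welfare fraud at $33,350; 2 additional charges → +$18,000. Combined base = $51,350.
Offense involved a victim aged 65 or older (+$24,500 flat): $51,350 + $24,500 = $75,850.
Any prior felony conviction (+$2,250 flat): $75,850 + $2,250 = $78,100.
Defendant is the primary caregiver for a dependent (−$21,250 flat): $78,100 − $21,250 = $56,850.
Victim suffered great bodily injury (+50%): $56,850 × 1.5 = $85,275.
$85,275 is within the $150,000 maximum.
$85,275 is at or above the $10,000 minimum.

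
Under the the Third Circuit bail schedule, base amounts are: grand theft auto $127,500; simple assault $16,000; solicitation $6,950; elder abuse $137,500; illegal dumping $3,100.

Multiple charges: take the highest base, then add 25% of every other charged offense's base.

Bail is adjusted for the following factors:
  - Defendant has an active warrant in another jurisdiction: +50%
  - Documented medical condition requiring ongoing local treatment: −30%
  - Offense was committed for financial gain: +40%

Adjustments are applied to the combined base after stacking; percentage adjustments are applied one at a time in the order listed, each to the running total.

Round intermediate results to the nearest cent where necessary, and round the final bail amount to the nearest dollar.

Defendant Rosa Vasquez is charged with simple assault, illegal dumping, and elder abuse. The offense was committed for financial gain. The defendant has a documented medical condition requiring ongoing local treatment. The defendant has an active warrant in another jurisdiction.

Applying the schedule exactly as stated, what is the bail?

$209,144

Base amounts from the schedule: simple assault $16,000; illegal dumping $3,100; elder abuse $137,500.
Stacking rule: highest base plus 25% of each additional charge. Highest is elder abuse at $137,500. Additional: $16,000 × 25% = $4,000; $3,100 × 25% = $775. Combined base = $137,500 + $4,775 = $142,275.
Defendant has an active warrant in another jurisdiction (+50%): $142,275 × 1.5 = $213,412.50.
Documented medical condition requiring ongoing local treatment (−30%): $213,412.50 × 0.7 = $149,388.75.
Offense was committed for financial gain (+40%): $149,388.75 × 1.4 = $209,144.25.
Rounded to the nearest dollar: $209,144.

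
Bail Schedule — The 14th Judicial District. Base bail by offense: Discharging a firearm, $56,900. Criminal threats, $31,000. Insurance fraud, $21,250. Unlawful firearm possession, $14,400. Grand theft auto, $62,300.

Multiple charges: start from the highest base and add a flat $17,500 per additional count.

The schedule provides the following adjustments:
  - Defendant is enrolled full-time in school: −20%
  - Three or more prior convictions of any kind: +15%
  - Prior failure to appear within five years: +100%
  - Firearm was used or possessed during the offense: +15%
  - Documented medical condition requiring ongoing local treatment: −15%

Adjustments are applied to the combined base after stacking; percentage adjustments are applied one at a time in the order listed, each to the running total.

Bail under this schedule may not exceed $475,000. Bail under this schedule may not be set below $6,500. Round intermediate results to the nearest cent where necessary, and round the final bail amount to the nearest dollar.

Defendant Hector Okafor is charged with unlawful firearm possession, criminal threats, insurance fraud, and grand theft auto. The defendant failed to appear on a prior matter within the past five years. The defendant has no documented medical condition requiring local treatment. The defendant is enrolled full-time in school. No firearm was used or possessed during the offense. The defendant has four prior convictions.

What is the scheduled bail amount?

$211,232

Base amounts from the schedule: unlawful firearm possession $14,400; criminal threats $31,000; insurance fraud $21,250; grand theft auto $62,300.
Stacking rule: highest base plus $17,500 per additional charge. Highest is grand theft auto at $62,300; 3 additional charges → +$52,500. Combined base = $114,800.
Defendant is enrolled full-time in school (−20%): $114,800 × 0.8 = $91,840.
Three or more prior convictions of any kind (+15%): $91,840 × 1.15 = $105,616.
Prior failure to appear within five years (+100%): $105,616 × 2 = $211,232.
$211,232 is within the $475,000 maximum.
$211,232 is at or above the $6,500 minimum.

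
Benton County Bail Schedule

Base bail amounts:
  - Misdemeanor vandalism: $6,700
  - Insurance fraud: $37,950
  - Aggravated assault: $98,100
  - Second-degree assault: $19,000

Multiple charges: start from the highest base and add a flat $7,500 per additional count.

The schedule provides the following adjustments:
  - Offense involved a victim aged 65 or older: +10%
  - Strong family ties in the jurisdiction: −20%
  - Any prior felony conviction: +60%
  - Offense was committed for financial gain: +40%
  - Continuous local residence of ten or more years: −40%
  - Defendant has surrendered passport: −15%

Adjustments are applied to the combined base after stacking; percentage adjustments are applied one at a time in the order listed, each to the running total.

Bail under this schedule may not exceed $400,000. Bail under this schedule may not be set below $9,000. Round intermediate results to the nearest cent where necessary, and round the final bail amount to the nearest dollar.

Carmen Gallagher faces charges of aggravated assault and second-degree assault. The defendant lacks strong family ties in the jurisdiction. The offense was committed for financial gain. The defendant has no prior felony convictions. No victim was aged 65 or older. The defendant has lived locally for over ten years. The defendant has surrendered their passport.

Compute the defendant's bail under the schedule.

$75,398

Base amounts from the schedule: aggravated assault $98,100; second-degree assault $19,000.
Stacking rule: highest base plus $7,500 per additional charge. Highest is aggravated assault at $98,100; 1 additional charge → +$7,500. Combined base = $105,600.
Offense was committed for financial gain (+40%): $105,600 × 1.4 = $147,840.
Continuous local residence of ten or more years (−40%): $147,840 × 0.6 = $88,704.
Defendant has surrendered passport (−15%): $88,704 × 0.85 = $75,398.40.
$75,398.40 is within the $400,000 maximum.
$75,398.40 is at or above the $9,000 minimum.
Rounded to the nearest dollar: $75,398.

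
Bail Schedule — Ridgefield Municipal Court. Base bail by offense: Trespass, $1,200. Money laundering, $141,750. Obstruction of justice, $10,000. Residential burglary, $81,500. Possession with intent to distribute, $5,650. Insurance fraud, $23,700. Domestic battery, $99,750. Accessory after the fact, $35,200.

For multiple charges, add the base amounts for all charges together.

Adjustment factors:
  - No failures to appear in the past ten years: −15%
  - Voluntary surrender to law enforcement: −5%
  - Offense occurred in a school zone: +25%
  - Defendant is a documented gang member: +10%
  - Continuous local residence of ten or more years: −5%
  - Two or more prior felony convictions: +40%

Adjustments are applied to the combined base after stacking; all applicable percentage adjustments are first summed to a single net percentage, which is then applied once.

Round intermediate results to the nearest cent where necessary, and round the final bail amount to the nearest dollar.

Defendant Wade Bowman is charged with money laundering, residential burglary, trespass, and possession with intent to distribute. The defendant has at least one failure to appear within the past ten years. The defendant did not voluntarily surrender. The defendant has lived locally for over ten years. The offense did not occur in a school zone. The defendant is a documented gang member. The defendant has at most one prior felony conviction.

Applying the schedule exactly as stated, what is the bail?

$241,605

Base amounts from the schedule: money laundering $141,750; residential burglary $81,500; trespass $1,200; possession with intent to distribute $5,650.
Stacking rule: sum of all bases. $141,750 + $81,500 + $1,200 + $5,650 = $230,100.
Net percentage adjustment: +10% −5% = +5%. $230,100 × 1.05 = $241,605.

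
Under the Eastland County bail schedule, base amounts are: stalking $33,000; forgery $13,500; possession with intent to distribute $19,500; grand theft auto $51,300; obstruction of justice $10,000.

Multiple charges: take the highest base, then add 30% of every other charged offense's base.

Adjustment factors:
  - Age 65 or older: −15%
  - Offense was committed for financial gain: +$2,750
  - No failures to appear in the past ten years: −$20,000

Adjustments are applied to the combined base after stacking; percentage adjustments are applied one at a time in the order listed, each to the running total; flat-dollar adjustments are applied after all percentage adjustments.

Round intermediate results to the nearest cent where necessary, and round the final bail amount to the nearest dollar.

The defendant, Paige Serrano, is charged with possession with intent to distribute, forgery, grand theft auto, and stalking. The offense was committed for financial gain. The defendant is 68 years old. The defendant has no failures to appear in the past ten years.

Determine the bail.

$43,185

Base amounts from the schedule: possession with intent to distribute $19,500; forgery $13,500; grand theft auto $51,300; stalking $33,000.
Stacking rule: highest base plus 30% of each additional charge. Highest is grand theft auto at $51,300. Additional: $19,500 × 30% = $5,850; $13,500 × 30% = $4,050; $33,000 × 30% = $9,900. Combined base = $51,300 + $19,800 = $71,100.
Age 65 or older (−15%): $71,100 × 0.85 = $60,435.
Offense was committed for financial gain (+$2,750 flat): $60,435 + $2,750 = $63,185.
No failures to appear in the past ten years (−$20,000 flat): $63,185 − $20,000 = $43,185.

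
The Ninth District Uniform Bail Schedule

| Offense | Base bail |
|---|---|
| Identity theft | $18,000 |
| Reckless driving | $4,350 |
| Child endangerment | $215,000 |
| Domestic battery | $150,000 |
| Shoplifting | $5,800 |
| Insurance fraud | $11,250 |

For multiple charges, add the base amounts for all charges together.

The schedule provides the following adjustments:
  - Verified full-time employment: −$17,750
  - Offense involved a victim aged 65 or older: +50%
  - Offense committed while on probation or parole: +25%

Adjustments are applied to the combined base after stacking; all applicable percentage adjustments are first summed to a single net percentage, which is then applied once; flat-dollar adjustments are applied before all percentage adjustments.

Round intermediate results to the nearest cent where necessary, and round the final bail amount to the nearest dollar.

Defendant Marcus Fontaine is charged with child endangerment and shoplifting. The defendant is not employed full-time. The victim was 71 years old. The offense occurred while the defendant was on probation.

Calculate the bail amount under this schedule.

Base amounts from the schedule: child endangerment $215,000; shoplifting $5,800.
Stacking rule: sum of all bases. $215,000 + $5,800 = $220,800.
Net percentage adjustment: +50% +25% = +75%. $220,800 × 1.75 = $386,400.

$386,400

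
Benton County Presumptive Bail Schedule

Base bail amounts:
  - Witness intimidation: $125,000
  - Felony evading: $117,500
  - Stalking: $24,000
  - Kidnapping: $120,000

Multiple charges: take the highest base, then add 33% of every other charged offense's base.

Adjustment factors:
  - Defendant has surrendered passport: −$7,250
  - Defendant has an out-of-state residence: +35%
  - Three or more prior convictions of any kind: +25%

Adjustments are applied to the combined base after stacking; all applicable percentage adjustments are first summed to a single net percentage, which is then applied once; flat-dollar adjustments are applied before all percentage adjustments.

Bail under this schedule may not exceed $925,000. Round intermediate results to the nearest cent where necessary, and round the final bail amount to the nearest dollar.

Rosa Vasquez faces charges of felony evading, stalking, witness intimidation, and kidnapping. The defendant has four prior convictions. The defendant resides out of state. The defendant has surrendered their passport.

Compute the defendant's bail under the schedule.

Base amounts from the schedule: felony evading $117,500; stalking $24,000; witness intimidation $125,000; kidnapping $120,000.
Stacking rule: highest base plus 33% of each additional charge. Highest is witness intimidation at $125,000. Additional: $117,500 × 33% = $38,775; $24,000 × 33% = $7,920; $120,000 × 33% = $39,600. Combined base = $125,000 + $86,295 = $211,295.
Defendant has surrendered passport (−$7,250 flat): $211,295 − $7,250 = $204,045.
Net percentage adjustment: +35% +25% = +60%. $204,045 × 1.6 = $326,472.
$326,472 is within the $925,000 maximum.

$326,472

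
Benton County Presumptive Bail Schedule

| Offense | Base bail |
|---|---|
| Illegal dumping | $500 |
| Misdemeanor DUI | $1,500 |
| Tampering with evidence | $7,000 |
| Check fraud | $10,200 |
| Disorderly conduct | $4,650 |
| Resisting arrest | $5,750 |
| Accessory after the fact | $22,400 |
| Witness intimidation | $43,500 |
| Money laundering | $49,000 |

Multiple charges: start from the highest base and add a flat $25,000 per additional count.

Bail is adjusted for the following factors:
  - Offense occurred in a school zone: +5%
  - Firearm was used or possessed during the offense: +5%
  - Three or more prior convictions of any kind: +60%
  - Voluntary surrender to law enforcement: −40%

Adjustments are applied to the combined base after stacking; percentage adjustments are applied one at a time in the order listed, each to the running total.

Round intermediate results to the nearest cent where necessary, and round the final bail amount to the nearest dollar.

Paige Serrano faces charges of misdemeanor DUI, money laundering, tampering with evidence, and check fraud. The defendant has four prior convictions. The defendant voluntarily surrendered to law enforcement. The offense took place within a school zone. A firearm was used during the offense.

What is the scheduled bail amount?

$131,242

Base amounts from the schedule: misdemeanor DUI $1,500; money laundering $49,000; tampering with evidence $7,000; check fraud $10,200.
Stacking rule: highest base plus $25,000 per additional charge. Highest is money laundering at $49,000; 3 additional charges → +$75,000. Combined base = $124,000.
Offense occurred in a school zone (+5%): $124,000 × 1.05 = $130,200.
Firearm was used or possessed during the offense (+5%): $130,200 × 1.05 = $136,710.
Three or more prior convictions of any kind (+60%): $136,710 × 1.6 = $218,736.
Voluntary surrender to law enforcement (−40%): $218,736 × 0.6 = $131,241.60.
Rounded to the nearest dollar: $131,242.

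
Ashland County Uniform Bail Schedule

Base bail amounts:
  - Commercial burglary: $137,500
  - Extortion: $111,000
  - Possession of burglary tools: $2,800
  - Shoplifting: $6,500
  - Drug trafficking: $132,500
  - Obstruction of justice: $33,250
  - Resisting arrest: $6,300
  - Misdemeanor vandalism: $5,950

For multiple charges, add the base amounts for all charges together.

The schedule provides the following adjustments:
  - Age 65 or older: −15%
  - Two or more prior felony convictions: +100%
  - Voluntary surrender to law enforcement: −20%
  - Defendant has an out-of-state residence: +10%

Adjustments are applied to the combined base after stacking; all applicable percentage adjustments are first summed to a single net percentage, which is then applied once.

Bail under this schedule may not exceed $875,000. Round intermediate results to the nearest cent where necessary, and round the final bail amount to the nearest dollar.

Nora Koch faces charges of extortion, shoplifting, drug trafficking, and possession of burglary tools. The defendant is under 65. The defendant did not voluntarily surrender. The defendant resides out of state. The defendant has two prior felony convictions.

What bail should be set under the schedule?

Base amounts from the schedule: extortion $111,000; shoplifting $6,500; drug trafficking $132,500; possession of burglary tools $2,800.
Stacking rule: sum of all bases. $111,000 + $6,500 + $132,500 + $2,800 = $252,800.
Net percentage adjustment: +100% +10% = +110%. $252,800 × 2.1 = $530,880.
$530,880 is within the $875,000 maximum.

$530,880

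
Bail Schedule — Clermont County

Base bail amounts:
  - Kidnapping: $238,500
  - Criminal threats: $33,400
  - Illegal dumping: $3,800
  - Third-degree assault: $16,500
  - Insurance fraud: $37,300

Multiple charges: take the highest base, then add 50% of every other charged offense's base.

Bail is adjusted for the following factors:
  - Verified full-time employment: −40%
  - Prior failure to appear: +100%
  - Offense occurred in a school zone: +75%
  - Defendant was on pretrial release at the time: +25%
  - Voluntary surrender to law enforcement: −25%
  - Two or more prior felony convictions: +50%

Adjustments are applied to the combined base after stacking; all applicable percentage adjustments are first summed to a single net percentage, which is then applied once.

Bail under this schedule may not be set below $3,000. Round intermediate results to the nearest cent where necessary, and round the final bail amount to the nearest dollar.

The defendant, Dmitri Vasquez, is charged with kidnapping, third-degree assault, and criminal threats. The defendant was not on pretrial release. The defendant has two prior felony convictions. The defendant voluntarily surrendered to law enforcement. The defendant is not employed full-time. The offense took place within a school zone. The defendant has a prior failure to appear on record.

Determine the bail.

$790,350

Base amounts from the schedule: kidnapping $238,500; third-degree assault $16,500; criminal threats $33,400.
Stacking rule: highest base plus 50% of each additional charge. Highest is kidnapping at $238,500. Additional: $16,500 × 50% = $8,250; $33,400 × 50% = $16,700. Combined base = $238,500 + $24,950 = $263,450.
Net percentage adjustment: +100% +75% −25% +50% = +200%. $263,450 × 3 = $790,350.
$790,350 is at or above the $3,000 minimum.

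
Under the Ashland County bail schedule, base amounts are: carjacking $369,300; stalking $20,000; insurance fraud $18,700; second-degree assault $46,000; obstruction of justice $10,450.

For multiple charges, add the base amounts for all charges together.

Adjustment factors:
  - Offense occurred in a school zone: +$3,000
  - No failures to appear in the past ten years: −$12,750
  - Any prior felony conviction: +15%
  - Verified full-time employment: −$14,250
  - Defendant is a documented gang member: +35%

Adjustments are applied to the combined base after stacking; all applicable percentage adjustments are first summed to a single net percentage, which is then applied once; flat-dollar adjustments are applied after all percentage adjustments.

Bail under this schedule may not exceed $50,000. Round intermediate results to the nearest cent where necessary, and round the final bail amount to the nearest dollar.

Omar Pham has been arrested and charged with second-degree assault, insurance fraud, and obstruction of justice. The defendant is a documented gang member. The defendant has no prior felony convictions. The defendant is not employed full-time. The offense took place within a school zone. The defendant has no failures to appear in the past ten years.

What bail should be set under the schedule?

$50,000

Base amounts from the schedule: second-degree assault $46,000; insurance fraud $18,700; obstruction of justice $10,450.
Stacking rule: sum of all bases. $46,000 + $18,700 + $10,450 = $75,150.
Defendant is a documented gang member (+35%): $75,150 × 1.35 = $101,452.50.
Offense occurred in a school zone (+$3,000 flat): $101,452.50 + $3,000 = $104,452.50.
No failures to appear in the past ten years (−$12,750 flat): $104,452.50 − $12,750 = $91,702.50.
Result $91,702.50 exceeds the maximum of $50,000; bail is capped at $50,000.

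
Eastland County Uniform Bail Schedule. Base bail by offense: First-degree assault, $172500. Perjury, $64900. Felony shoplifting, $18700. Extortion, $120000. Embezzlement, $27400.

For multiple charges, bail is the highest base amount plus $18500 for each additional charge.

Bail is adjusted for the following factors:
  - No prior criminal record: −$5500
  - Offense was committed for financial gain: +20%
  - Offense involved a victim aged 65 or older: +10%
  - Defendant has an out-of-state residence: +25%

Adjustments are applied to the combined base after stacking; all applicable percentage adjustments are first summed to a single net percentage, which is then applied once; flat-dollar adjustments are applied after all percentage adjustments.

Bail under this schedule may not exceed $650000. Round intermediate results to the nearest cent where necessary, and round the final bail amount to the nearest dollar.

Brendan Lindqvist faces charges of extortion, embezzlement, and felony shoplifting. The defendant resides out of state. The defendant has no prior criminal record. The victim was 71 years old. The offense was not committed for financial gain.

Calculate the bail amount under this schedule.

Base amounts from the schedule: extortion $120000; embezzlement $27400; felony shoplifting $18700.
Stacking rule: highest base plus $18500 per additional charge. Highest is extortion at $120000; 2 additional charges → +$37000. Combined base = $157000.
Net percentage adjustment: +10% +25% = +35%. $157000 × 1.35 = $211950.
No prior criminal record (−$5500 flat): $211950 − $5500 = $206450.
$206450 is within the $650000 maximum.

$206450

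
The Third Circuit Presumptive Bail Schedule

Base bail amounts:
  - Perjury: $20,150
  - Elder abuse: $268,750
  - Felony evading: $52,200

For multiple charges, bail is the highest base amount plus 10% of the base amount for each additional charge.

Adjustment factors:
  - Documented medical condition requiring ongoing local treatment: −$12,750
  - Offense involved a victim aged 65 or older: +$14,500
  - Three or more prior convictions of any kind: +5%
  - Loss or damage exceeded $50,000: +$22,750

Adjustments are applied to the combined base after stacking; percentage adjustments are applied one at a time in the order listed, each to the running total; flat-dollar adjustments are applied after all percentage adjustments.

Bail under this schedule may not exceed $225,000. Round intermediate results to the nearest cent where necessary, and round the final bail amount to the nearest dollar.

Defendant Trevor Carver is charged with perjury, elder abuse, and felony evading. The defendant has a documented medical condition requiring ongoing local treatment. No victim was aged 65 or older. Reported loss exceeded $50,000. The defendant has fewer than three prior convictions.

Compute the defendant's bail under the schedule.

$225,000

Base amounts from the schedule: perjury $20,150; elder abuse $268,750; felony evading $52,200.
Stacking rule: highest base plus 10% of each additional charge. Highest is elder abuse at $268,750. Additional: $20,150 × 10% = $2,015; $52,200 × 10% = $5,220. Combined base = $268,750 + $7,235 = $275,985.
Documented medical condition requiring ongoing local treatment (−$12,750 flat): $275,985 − $12,750 = $263,235.
Loss or damage exceeded $50,000 (+$22,750 flat): $263,235 + $22,750 = $285,985.
Result $285,985 exceeds the maximum of $225,000; bail is capped at $225,000.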